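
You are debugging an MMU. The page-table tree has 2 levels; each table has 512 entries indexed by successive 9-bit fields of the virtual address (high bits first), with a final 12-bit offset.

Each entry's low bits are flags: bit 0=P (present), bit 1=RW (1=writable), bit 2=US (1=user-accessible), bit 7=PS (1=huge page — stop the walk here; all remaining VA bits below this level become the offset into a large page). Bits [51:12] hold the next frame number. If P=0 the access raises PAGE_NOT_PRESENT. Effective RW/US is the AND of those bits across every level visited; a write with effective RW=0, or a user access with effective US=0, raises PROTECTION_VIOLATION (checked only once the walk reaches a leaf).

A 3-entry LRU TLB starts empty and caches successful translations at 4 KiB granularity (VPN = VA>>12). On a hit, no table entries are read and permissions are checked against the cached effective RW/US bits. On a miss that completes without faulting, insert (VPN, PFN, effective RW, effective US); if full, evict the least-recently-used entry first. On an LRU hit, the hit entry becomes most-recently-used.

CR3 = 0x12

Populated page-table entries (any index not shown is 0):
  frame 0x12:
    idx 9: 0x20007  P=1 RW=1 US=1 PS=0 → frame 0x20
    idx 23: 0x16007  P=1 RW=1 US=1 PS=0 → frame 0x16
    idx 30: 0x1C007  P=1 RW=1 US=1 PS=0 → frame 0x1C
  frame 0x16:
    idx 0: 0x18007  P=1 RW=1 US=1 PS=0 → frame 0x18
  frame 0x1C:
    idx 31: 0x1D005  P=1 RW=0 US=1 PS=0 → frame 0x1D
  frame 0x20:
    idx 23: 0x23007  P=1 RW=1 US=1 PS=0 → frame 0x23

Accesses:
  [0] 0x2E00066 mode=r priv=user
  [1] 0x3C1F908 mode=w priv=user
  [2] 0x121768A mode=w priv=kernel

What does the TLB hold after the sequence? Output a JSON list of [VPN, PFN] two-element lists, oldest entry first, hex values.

Per-access translation:
#0 VA=0x2E00066 (r,user):
  [0] read 0x12 idx=23: raw=0x16007 flags P=1 W=1 U=1 S=0
  [1] read 0x16 idx=0: raw=0x18007 flags P=1 W=1 U=1 S=0
  ✓ 0x18066  — 2 lookups
#1 VA=0x3C1F908 (w,user):
  [0] read 0x12 idx=30: raw=0x1C007 flags P=1 W=1 U=1 S=0
  [1] read 0x1C idx=31: raw=0x1D005 flags P=1 W=0 U=1 S=0
  ⇒ fault: PROTECTION_VIOLATION  — 2 lookups
#2 VA=0x121768A (w,kernel):
  [0] read 0x12 idx=9: raw=0x20007 flags P=1 W=1 U=1 S=0
  [1] read 0x20 idx=23: raw=0x23007 flags P=1 W=1 U=1 S=0
  ✓ 0x2368A  — 2 lookups

TLB: [["0x2E00", "0x18"], ["0x1217", "0x23"]]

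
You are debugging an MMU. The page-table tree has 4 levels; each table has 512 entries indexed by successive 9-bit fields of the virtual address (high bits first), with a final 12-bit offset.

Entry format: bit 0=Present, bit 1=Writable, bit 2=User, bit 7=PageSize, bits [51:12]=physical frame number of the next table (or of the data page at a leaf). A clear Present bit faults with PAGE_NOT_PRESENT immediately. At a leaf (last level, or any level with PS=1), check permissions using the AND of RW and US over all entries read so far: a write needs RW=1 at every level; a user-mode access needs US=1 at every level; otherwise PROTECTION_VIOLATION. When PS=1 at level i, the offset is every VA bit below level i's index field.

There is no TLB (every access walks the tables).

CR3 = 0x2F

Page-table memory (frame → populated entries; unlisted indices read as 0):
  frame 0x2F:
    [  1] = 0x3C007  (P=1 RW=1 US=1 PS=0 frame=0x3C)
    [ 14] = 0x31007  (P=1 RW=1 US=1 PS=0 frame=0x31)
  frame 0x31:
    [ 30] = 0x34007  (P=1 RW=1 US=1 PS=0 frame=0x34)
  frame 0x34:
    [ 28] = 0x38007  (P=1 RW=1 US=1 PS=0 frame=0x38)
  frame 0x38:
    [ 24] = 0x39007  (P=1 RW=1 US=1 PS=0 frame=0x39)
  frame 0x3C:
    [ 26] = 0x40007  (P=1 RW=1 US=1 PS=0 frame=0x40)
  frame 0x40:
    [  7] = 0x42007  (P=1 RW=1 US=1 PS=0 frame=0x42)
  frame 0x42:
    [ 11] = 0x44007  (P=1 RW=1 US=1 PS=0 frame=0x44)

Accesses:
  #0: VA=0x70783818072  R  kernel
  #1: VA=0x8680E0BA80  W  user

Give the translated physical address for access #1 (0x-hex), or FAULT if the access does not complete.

Walk each access:
#0 VA=0x70783818072 (r,kernel):
  L0 @0x2F[14] → 0x31007  P=1,RW=1,US=1,PS=0
  L1 @0x31[30] → 0x34007  P=1,RW=1,US=1,PS=0
  L2 @0x34[28] → 0x38007  P=1,RW=1,US=1,PS=0
  L3 @0x38[24] → 0x39007  P=1,RW=1,US=1,PS=0
  ⇒ phys 0x39072  [4 reads]
#1 VA=0x8680E0BA80 (w,user):
  L0 @0x2F[1] → 0x3C007  P=1,RW=1,US=1,PS=0
  L1 @0x3C[26] → 0x40007  P=1,RW=1,US=1,PS=0
  L2 @0x40[7] → 0x42007  P=1,RW=1,US=1,PS=0
  L3 @0x42[11] → 0x44007  P=1,RW=1,US=1,PS=0
  ⇒ phys 0x44A80  [4 reads]

Access #1 PA: 0x44A80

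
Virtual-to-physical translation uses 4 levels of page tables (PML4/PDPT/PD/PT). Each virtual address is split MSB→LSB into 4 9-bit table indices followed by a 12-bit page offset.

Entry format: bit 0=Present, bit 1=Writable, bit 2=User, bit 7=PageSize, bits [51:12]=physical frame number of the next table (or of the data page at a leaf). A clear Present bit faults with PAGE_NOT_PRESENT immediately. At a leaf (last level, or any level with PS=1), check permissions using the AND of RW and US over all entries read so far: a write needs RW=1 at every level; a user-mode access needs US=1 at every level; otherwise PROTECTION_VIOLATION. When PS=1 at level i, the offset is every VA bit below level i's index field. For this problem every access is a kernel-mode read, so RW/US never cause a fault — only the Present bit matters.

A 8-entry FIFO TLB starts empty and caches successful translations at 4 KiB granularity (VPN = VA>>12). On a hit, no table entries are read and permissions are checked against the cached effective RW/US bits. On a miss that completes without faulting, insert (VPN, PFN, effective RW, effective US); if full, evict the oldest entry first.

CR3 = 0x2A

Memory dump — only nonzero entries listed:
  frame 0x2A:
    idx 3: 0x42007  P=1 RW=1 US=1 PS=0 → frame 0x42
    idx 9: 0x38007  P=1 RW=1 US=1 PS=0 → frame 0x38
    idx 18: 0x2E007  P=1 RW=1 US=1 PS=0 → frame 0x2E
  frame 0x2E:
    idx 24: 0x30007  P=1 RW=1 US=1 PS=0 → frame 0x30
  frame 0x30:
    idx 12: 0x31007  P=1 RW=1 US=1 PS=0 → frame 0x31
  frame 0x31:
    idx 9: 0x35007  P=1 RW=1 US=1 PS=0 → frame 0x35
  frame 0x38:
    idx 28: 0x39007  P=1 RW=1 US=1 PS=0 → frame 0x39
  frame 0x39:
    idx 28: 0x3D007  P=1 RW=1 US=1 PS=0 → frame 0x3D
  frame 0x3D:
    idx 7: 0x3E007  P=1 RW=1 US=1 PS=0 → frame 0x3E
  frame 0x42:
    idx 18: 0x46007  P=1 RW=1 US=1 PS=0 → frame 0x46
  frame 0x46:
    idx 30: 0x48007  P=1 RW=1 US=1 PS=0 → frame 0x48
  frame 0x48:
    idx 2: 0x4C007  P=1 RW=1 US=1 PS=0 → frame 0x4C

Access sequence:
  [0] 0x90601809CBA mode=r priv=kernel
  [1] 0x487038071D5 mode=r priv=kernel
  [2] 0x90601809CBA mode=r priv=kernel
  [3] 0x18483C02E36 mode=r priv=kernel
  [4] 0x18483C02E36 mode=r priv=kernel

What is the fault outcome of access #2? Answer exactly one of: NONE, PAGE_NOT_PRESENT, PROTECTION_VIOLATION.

Per-access translation:
#0 VA=0x90601809CBA (r,kernel):
  [0] read 0x2A idx=18: raw=0x2E007 flags P=1 W=1 U=1 S=0
  [1] read 0x2E idx=24: raw=0x30007 flags P=1 W=1 U=1 S=0
  [2] read 0x30 idx=12: raw=0x31007 flags P=1 W=1 U=1 S=0
  [3] read 0x31 idx=9: raw=0x35007 flags P=1 W=1 U=1 S=0
  ⇒ phys 0x35CBA  [4 reads]
#1 VA=0x487038071D5 (r,kernel):
  [0] read 0x2A idx=9: raw=0x38007 flags P=1 W=1 U=1 S=0
  [1] read 0x38 idx=28: raw=0x39007 flags P=1 W=1 U=1 S=0
  [2] read 0x39 idx=28: raw=0x3D007 flags P=1 W=1 U=1 S=0
  [3] read 0x3D idx=7: raw=0x3E007 flags P=1 W=1 U=1 S=0
  ⇒ phys 0x3E1D5  [4 reads]
#2 VA=0x90601809CBA (r,kernel):
  TLB hit vpn=0x90601809 → PA=0x35CBA
#3 VA=0x18483C02E36 (r,kernel):
  [0] read 0x2A idx=3: raw=0x42007 flags P=1 W=1 U=1 S=0
  [1] read 0x42 idx=18: raw=0x46007 flags P=1 W=1 U=1 S=0
  [2] read 0x46 idx=30: raw=0x48007 flags P=1 W=1 U=1 S=0
  [3] read 0x48 idx=2: raw=0x4C007 flags P=1 W=1 U=1 S=0
  ⇒ phys 0x4CE36  [4 reads]
#4 VA=0x18483C02E36 (r,kernel):
  TLB hit vpn=0x18483C02 → PA=0x4CE36

Access #2 fault: NONE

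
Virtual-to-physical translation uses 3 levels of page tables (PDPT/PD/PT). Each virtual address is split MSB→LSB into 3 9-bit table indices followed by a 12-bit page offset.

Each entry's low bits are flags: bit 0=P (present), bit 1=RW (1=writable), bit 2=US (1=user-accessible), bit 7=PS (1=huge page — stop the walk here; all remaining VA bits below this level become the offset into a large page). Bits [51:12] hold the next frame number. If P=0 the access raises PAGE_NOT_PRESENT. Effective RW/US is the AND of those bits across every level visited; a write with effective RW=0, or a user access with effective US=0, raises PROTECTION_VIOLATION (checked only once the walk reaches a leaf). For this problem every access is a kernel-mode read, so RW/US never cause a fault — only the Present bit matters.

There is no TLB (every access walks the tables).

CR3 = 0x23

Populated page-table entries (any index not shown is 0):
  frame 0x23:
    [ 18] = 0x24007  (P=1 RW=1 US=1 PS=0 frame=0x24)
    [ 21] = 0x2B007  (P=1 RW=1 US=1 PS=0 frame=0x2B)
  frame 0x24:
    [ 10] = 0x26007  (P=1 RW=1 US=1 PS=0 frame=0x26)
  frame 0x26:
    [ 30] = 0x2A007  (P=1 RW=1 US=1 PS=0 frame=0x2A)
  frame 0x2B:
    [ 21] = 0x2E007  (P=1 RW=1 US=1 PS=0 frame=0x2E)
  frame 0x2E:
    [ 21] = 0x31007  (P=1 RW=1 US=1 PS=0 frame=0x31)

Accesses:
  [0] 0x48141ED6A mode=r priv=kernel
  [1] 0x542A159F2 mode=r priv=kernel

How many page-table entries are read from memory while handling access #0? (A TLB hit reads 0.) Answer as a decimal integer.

Trace:
#0 VA=0x48141ED6A (r,kernel):
  L0 @0x23[18] → 0x24007  P=1,RW=1,US=1,PS=0
  L1 @0x24[10] → 0x26007  P=1,RW=1,US=1,PS=0
  L2 @0x26[30] → 0x2A007  P=1,RW=1,US=1,PS=0
  ✓ 0x2AD6A  — 3 lookups
#1 VA=0x542A159F2 (r,kernel):
  L0 @0x23[21] → 0x2B007  P=1,RW=1,US=1,PS=0
  L1 @0x2B[21] → 0x2E007  P=1,RW=1,US=1,PS=0
  L2 @0x2E[21] → 0x31007  P=1,RW=1,US=1,PS=0
  ✓ 0x319F2  — 3 lookups

Entries read for #0: 3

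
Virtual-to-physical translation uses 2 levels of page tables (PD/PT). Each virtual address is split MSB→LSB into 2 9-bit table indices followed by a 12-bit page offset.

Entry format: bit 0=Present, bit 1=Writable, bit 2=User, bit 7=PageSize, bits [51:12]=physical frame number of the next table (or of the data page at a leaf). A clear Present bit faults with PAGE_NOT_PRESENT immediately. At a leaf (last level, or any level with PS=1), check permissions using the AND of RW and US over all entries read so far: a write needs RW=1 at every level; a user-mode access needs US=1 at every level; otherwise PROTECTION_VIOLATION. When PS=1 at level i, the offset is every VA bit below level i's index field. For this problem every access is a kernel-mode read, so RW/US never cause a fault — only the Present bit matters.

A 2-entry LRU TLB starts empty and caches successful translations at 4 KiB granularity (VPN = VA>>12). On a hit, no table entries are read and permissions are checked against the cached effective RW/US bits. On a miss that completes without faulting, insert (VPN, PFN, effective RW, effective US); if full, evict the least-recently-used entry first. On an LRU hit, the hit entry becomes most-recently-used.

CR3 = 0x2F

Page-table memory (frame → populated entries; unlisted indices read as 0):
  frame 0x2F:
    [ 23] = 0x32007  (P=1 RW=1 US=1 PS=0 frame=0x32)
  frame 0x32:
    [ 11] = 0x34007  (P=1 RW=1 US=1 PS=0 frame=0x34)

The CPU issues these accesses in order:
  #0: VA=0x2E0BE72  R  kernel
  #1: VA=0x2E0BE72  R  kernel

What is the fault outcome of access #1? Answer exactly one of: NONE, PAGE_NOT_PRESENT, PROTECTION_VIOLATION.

Per-access translation:
#0 VA=0x2E0BE72 (r,kernel):
  L0: frame=0x2F idx=23 entry=0x32007 [P=1 RW=1 US=1 PS=0]
  L1: frame=0x32 idx=11 entry=0x34007 [P=1 RW=1 US=1 PS=0]
  → PA=0x34E72  (2 entries read)
#1 VA=0x2E0BE72 (r,kernel):
  TLB hit vpn=0x2E0B → PA=0x34E72

Access #1 fault: NONE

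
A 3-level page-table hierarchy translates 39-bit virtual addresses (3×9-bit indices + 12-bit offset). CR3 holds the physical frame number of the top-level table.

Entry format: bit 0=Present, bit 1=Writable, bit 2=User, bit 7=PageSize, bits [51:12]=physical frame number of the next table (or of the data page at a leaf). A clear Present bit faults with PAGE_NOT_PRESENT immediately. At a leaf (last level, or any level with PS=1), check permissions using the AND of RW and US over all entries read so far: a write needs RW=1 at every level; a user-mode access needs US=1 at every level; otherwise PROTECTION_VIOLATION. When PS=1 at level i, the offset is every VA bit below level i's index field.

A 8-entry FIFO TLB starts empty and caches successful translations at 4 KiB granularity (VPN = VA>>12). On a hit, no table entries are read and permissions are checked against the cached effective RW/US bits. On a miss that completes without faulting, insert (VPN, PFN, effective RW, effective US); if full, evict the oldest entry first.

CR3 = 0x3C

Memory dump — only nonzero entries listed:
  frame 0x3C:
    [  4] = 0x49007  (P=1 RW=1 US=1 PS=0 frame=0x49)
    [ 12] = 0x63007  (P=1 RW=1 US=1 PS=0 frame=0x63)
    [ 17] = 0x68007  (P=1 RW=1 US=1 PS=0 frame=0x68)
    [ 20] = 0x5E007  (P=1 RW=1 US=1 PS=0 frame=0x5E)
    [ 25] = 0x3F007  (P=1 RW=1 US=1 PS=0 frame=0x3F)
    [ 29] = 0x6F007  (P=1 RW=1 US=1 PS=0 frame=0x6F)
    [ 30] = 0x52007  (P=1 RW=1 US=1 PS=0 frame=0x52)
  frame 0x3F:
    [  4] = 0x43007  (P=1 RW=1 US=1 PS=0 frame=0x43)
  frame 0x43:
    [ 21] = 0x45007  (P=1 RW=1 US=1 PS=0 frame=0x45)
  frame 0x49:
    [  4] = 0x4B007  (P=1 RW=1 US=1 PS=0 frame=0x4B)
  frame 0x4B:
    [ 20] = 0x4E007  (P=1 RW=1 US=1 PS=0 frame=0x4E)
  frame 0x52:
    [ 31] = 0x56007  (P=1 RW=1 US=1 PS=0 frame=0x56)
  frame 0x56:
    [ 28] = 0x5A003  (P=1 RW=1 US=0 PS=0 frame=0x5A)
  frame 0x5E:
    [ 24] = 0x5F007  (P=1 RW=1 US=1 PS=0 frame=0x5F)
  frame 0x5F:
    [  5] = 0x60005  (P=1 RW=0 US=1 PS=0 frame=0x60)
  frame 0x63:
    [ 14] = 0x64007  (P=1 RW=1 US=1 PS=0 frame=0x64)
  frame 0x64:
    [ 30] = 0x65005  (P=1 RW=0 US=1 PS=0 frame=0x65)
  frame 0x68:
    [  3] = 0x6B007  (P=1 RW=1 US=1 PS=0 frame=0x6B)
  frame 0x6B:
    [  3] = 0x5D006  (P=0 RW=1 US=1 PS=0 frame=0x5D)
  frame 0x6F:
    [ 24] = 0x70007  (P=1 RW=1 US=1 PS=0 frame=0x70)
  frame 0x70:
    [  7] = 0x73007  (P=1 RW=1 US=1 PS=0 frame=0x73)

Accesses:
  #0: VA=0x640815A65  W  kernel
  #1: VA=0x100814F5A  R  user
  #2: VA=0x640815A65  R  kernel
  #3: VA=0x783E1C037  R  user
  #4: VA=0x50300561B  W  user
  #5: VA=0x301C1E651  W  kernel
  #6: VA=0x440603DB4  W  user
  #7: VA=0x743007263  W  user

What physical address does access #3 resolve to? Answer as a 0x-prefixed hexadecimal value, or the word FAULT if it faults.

Trace:
#0 VA=0x640815A65 (w,kernel):
  L0 @0x3C[25] → 0x3F007  P=1,RW=1,US=1,PS=0
  L1 @0x3F[4] → 0x43007  P=1,RW=1,US=1,PS=0
  L2 @0x43[21] → 0x45007  P=1,RW=1,US=1,PS=0
  → PA=0x45A65  (3 entries read)
#1 VA=0x100814F5A (r,user):
  L0 @0x3C[4] → 0x49007  P=1,RW=1,US=1,PS=0
  L1 @0x49[4] → 0x4B007  P=1,RW=1,US=1,PS=0
  L2 @0x4B[20] → 0x4E007  P=1,RW=1,US=1,PS=0
  → PA=0x4EF5A  (3 entries read)
#2 VA=0x640815A65 (r,kernel):
  TLB hit vpn=0x640815 → PA=0x45A65
#3 VA=0x783E1C037 (r,user):
  L0 @0x3C[30] → 0x52007  P=1,RW=1,US=1,PS=0
  L1 @0x52[31] → 0x56007  P=1,RW=1,US=1,PS=0
  L2 @0x56[28] → 0x5A003  P=1,RW=1,US=0,PS=0
  → PROTECTION_VIOLATION  (3 entries read)
#4 VA=0x50300561B (w,user):
  L0 @0x3C[20] → 0x5E007  P=1,RW=1,US=1,PS=0
  L1 @0x5E[24] → 0x5F007  P=1,RW=1,US=1,PS=0
  L2 @0x5F[5] → 0x60005  P=1,RW=0,US=1,PS=0
  → PROTECTION_VIOLATION  (3 entries read)
#5 VA=0x301C1E651 (w,kernel):
  L0 @0x3C[12] → 0x63007  P=1,RW=1,US=1,PS=0
  L1 @0x63[14] → 0x64007  P=1,RW=1,US=1,PS=0
  L2 @0x64[30] → 0x65005  P=1,RW=0,US=1,PS=0
  → PROTECTION_VIOLATION  (3 entries read)
#6 VA=0x440603DB4 (w,user):
  L0 @0x3C[17] → 0x68007  P=1,RW=1,US=1,PS=0
  L1 @0x68[3] → 0x6B007  P=1,RW=1,US=1,PS=0
  L2 @0x6B[3] → 0x5D006  P=0,RW=1,US=1,PS=0
  → PAGE_NOT_PRESENT  (3 entries read)
#7 VA=0x743007263 (w,user):
  L0 @0x3C[29] → 0x6F007  P=1,RW=1,US=1,PS=0
  L1 @0x6F[24] → 0x70007  P=1,RW=1,US=1,PS=0
  L2 @0x70[7] → 0x73007  P=1,RW=1,US=1,PS=0
  → PA=0x73263  (3 entries read)

Access #3 PA: FAULT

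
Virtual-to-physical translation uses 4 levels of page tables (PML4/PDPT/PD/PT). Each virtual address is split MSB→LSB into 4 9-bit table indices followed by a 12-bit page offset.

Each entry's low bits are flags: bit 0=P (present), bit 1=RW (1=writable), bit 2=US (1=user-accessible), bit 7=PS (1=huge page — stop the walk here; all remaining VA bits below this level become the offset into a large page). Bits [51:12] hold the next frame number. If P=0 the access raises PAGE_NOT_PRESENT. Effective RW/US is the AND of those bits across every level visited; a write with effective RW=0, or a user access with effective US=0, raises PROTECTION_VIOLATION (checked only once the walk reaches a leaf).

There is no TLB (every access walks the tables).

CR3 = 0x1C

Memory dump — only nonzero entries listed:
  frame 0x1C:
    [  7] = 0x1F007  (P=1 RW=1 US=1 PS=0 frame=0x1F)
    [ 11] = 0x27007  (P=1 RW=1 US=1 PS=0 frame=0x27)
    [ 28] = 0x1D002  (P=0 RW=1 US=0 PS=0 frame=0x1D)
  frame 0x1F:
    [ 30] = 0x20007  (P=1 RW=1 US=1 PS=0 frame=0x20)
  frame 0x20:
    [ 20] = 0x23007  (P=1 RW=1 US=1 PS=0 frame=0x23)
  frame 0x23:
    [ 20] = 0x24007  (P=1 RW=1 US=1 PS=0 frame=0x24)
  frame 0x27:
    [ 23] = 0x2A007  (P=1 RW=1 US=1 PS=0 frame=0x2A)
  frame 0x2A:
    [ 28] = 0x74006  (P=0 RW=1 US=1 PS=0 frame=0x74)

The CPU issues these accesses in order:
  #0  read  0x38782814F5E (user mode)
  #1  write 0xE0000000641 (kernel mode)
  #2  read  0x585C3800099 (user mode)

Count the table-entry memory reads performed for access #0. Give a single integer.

Walk each access:
#0 VA=0x38782814F5E (r,user):
  L0 @0x1C[7] → 0x1F007  P=1,RW=1,US=1,PS=0
  L1 @0x1F[30] → 0x20007  P=1,RW=1,US=1,PS=0
  L2 @0x20[20] → 0x23007  P=1,RW=1,US=1,PS=0
  L3 @0x23[20] → 0x24007  P=1,RW=1,US=1,PS=0
  ✓ 0x24F5E  — 4 lookups
#1 VA=0xE0000000641 (w,kernel):
  L0 @0x1C[28] → 0x1D002  P=0,RW=1,US=0,PS=0
  → PAGE_NOT_PRESENT  (1 entries read)
#2 VA=0x585C3800099 (r,user):
  L0 @0x1C[11] → 0x27007  P=1,RW=1,US=1,PS=0
  L1 @0x27[23] → 0x2A007  P=1,RW=1,US=1,PS=0
  L2 @0x2A[28] → 0x74006  P=0,RW=1,US=1,PS=0
  → PAGE_NOT_PRESENT  (3 entries read)

Entries read for #0: 4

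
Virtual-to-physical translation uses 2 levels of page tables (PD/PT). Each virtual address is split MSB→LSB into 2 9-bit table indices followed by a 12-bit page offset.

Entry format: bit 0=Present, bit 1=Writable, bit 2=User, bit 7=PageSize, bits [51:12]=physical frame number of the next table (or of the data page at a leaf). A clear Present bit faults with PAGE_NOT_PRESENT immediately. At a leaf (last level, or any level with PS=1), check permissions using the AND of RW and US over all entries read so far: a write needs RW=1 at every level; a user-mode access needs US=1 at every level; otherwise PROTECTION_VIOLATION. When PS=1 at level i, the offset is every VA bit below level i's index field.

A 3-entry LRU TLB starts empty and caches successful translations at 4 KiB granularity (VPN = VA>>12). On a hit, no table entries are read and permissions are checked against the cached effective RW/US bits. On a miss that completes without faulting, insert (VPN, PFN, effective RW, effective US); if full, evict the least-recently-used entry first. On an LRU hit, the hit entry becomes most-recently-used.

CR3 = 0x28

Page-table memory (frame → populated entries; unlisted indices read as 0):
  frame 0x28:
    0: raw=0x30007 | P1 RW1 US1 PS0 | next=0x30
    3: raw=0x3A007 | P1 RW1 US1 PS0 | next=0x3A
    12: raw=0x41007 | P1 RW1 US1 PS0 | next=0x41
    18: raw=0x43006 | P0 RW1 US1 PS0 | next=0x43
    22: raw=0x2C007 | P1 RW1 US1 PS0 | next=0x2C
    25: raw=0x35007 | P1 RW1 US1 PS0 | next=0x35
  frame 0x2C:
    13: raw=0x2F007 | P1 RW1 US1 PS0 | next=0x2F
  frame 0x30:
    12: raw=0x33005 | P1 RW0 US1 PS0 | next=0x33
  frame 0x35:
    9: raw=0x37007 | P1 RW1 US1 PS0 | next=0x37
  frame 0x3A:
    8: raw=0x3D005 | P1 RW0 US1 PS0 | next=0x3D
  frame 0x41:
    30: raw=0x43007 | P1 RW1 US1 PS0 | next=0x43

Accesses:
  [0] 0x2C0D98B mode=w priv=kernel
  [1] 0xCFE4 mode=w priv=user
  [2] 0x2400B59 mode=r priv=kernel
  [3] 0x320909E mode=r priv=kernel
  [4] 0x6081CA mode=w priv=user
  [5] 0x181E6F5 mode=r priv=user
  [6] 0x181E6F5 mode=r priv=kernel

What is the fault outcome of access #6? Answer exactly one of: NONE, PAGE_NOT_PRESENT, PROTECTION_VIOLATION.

Per-access translation:
#0 VA=0x2C0D98B (w,kernel):
  L0 @0x28[22] → 0x2C007  P=1,RW=1,US=1,PS=0
  L1 @0x2C[13] → 0x2F007  P=1,RW=1,US=1,PS=0
  → PA=0x2F98B  (2 entries read)
#1 VA=0xCFE4 (w,user):
  L0 @0x28[0] → 0x30007  P=1,RW=1,US=1,PS=0
  L1 @0x30[12] → 0x33005  P=1,RW=0,US=1,PS=0
  → PROTECTION_VIOLATION  (2 entries read)
#2 VA=0x2400B59 (r,kernel):
  L0 @0x28[18] → 0x43006  P=0,RW=1,US=1,PS=0
  → PAGE_NOT_PRESENT  (1 entries read)
#3 VA=0x320909E (r,kernel):
  L0 @0x28[25] → 0x35007  P=1,RW=1,US=1,PS=0
  L1 @0x35[9] → 0x37007  P=1,RW=1,US=1,PS=0
  → PA=0x3709E  (2 entries read)
#4 VA=0x6081CA (w,user):
  L0 @0x28[3] → 0x3A007  P=1,RW=1,US=1,PS=0
  L1 @0x3A[8] → 0x3D005  P=1,RW=0,US=1,PS=0
  → PROTECTION_VIOLATION  (2 entries read)
#5 VA=0x181E6F5 (r,user):
  L0 @0x28[12] → 0x41007  P=1,RW=1,US=1,PS=0
  L1 @0x41[30] → 0x43007  P=1,RW=1,US=1,PS=0
  → PA=0x436F5  (2 entries read)
#6 VA=0x181E6F5 (r,kernel):
  TLB hit vpn=0x181E → PA=0x436F5

Access #6 fault: NONE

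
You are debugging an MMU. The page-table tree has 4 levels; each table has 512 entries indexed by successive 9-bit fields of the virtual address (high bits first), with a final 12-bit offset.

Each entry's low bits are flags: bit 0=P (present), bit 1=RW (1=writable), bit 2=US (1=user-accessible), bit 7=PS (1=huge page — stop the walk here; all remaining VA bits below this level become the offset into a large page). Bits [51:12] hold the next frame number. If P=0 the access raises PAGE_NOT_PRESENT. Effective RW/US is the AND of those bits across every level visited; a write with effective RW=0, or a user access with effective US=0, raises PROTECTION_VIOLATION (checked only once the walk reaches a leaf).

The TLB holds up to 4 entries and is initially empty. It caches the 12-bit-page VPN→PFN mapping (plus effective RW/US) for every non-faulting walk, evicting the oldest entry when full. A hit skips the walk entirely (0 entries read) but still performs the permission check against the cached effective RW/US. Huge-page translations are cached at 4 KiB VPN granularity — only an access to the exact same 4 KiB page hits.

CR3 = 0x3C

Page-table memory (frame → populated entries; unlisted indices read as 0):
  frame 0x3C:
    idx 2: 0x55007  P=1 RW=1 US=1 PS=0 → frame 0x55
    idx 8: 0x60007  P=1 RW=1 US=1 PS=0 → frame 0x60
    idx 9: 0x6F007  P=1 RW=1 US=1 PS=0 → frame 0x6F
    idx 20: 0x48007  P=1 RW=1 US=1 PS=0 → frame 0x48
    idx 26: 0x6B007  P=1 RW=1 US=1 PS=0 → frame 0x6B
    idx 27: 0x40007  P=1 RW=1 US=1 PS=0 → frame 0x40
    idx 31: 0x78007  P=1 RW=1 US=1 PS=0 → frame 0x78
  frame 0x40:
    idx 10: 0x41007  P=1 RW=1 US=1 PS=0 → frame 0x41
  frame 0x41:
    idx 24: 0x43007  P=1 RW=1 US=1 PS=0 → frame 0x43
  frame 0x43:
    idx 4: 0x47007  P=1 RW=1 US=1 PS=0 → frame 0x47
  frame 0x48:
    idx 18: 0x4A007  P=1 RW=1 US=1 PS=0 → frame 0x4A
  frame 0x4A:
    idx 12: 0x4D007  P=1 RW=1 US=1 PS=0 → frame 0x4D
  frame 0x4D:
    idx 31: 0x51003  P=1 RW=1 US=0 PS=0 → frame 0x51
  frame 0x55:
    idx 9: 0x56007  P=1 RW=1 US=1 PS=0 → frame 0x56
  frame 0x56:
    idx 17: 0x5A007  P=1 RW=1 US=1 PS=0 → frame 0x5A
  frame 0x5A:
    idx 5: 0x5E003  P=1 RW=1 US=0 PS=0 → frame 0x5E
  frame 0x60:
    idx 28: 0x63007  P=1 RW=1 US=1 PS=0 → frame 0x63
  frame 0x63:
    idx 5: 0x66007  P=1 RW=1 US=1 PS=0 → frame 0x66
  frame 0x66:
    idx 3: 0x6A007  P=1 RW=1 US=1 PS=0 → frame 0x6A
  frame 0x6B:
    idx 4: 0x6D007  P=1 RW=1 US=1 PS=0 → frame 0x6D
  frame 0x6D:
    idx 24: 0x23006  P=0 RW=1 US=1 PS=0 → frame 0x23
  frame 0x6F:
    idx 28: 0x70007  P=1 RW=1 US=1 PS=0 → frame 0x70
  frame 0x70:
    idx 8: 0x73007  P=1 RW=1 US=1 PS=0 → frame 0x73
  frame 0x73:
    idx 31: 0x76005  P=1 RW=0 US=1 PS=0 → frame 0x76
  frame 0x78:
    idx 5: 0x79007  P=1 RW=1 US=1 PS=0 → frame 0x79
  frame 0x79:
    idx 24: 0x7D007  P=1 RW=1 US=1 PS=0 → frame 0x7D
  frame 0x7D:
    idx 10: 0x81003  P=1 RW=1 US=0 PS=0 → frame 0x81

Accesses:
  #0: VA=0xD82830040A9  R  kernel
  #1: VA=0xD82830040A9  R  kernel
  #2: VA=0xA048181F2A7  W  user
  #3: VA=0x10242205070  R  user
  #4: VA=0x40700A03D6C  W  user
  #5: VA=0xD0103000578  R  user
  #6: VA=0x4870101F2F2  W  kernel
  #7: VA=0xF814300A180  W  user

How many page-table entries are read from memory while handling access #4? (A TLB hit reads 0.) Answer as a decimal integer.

Per-access translation:
#0 VA=0xD82830040A9 (r,kernel):
  [0] read 0x3C idx=27: raw=0x40007 flags P=1 W=1 U=1 S=0
  [1] read 0x40 idx=10: raw=0x41007 flags P=1 W=1 U=1 S=0
  [2] read 0x41 idx=24: raw=0x43007 flags P=1 W=1 U=1 S=0
  [3] read 0x43 idx=4: raw=0x47007 flags P=1 W=1 U=1 S=0
  ✓ 0x470A9  — 4 lookups
#1 VA=0xD82830040A9 (r,kernel):
  TLB hit vpn=0xD8283004 → PA=0x470A9
#2 VA=0xA048181F2A7 (w,user):
  [0] read 0x3C idx=20: raw=0x48007 flags P=1 W=1 U=1 S=0
  [1] read 0x48 idx=18: raw=0x4A007 flags P=1 W=1 U=1 S=0
  [2] read 0x4A idx=12: raw=0x4D007 flags P=1 W=1 U=1 S=0
  [3] read 0x4D idx=31: raw=0x51003 flags P=1 W=1 U=0 S=0
  ✗ PROTECTION_VIOLATION  [4 reads]
#3 VA=0x10242205070 (r,user):
  [0] read 0x3C idx=2: raw=0x55007 flags P=1 W=1 U=1 S=0
  [1] read 0x55 idx=9: raw=0x56007 flags P=1 W=1 U=1 S=0
  [2] read 0x56 idx=17: raw=0x5A007 flags P=1 W=1 U=1 S=0
  [3] read 0x5A idx=5: raw=0x5E003 flags P=1 W=1 U=0 S=0
  ✗ PROTECTION_VIOLATION  [4 reads]
#4 VA=0x40700A03D6C (w,user):
  [0] read 0x3C idx=8: raw=0x60007 flags P=1 W=1 U=1 S=0
  [1] read 0x60 idx=28: raw=0x63007 flags P=1 W=1 U=1 S=0
  [2] read 0x63 idx=5: raw=0x66007 flags P=1 W=1 U=1 S=0
  [3] read 0x66 idx=3: raw=0x6A007 flags P=1 W=1 U=1 S=0
  ✓ 0x6AD6C  — 4 lookups
#5 VA=0xD0103000578 (r,user):
  [0] read 0x3C idx=26: raw=0x6B007 flags P=1 W=1 U=1 S=0
  [1] read 0x6B idx=4: raw=0x6D007 flags P=1 W=1 U=1 S=0
  [2] read 0x6D idx=24: raw=0x23006 flags P=0 W=1 U=1 S=0
  ✗ PAGE_NOT_PRESENT  [3 reads]
#6 VA=0x4870101F2F2 (w,kernel):
  [0] read 0x3C idx=9: raw=0x6F007 flags P=1 W=1 U=1 S=0
  [1] read 0x6F idx=28: raw=0x70007 flags P=1 W=1 U=1 S=0
  [2] read 0x70 idx=8: raw=0x73007 flags P=1 W=1 U=1 S=0
  [3] read 0x73 idx=31: raw=0x76005 flags P=1 W=0 U=1 S=0
  ✗ PROTECTION_VIOLATION  [4 reads]
#7 VA=0xF814300A180 (w,user):
  [0] read 0x3C idx=31: raw=0x78007 flags P=1 W=1 U=1 S=0
  [1] read 0x78 idx=5: raw=0x79007 flags P=1 W=1 U=1 S=0
  [2] read 0x79 idx=24: raw=0x7D007 flags P=1 W=1 U=1 S=0
  [3] read 0x7D idx=10: raw=0x81003 flags P=1 W=1 U=0 S=0
  ✗ PROTECTION_VIOLATION  [4 reads]

Entries read for #4: 4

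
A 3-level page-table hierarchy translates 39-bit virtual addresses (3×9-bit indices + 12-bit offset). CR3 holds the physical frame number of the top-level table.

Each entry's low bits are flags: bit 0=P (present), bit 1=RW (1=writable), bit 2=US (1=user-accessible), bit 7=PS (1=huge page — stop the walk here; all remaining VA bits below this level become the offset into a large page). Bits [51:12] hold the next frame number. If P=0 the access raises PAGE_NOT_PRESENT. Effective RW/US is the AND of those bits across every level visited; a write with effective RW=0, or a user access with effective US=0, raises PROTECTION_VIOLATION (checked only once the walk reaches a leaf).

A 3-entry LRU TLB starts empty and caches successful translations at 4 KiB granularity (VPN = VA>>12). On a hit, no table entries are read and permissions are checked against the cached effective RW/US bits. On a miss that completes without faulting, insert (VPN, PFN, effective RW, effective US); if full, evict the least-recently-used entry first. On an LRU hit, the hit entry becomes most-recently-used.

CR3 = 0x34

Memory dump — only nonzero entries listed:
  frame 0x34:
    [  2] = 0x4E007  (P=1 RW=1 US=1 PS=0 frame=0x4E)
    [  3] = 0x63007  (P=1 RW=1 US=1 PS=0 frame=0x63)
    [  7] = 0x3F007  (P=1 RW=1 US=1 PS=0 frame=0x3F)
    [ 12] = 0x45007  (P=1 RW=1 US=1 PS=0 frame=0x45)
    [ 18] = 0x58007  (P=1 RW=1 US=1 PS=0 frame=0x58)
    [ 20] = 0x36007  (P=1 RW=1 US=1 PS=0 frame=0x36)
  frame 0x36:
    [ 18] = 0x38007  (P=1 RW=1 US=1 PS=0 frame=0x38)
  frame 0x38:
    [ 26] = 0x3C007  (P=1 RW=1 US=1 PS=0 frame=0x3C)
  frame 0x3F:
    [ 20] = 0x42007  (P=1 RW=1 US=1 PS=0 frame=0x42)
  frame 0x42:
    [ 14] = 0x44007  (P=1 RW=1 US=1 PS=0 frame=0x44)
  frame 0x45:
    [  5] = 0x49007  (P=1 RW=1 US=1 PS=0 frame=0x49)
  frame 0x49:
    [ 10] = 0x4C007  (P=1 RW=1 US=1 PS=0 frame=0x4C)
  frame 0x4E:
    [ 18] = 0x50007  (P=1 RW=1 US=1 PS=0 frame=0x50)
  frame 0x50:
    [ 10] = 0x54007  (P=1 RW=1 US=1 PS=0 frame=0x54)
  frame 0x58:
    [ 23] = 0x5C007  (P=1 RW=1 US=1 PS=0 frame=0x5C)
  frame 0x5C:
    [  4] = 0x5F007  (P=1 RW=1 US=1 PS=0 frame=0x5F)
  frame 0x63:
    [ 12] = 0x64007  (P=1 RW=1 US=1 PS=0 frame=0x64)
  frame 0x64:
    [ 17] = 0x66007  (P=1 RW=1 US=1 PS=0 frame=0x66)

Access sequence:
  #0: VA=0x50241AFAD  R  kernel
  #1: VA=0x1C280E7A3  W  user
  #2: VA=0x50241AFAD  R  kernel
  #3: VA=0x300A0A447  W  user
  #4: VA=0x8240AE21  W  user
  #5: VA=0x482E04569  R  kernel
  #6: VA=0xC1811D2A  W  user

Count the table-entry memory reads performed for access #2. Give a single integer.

Trace:
#0 VA=0x50241AFAD (r,kernel):
  [0] read 0x34 idx=20: raw=0x36007 flags P=1 W=1 U=1 S=0
  [1] read 0x36 idx=18: raw=0x38007 flags P=1 W=1 U=1 S=0
  [2] read 0x38 idx=26: raw=0x3C007 flags P=1 W=1 U=1 S=0
  → PA=0x3CFAD  (3 entries read)
#1 VA=0x1C280E7A3 (w,user):
  [0] read 0x34 idx=7: raw=0x3F007 flags P=1 W=1 U=1 S=0
  [1] read 0x3F idx=20: raw=0x42007 flags P=1 W=1 U=1 S=0
  [2] read 0x42 idx=14: raw=0x44007 flags P=1 W=1 U=1 S=0
  → PA=0x447A3  (3 entries read)
#2 VA=0x50241AFAD (r,kernel):
  TLB hit vpn=0x50241A → PA=0x3CFAD
#3 VA=0x300A0A447 (w,user):
  [0] read 0x34 idx=12: raw=0x45007 flags P=1 W=1 U=1 S=0
  [1] read 0x45 idx=5: raw=0x49007 flags P=1 W=1 U=1 S=0
  [2] read 0x49 idx=10: raw=0x4C007 flags P=1 W=1 U=1 S=0
  → PA=0x4C447  (3 entries read)
#4 VA=0x8240AE21 (w,user):
  [0] read 0x34 idx=2: raw=0x4E007 flags P=1 W=1 U=1 S=0
  [1] read 0x4E idx=18: raw=0x50007 flags P=1 W=1 U=1 S=0
  [2] read 0x50 idx=10: raw=0x54007 flags P=1 W=1 U=1 S=0
  → PA=0x54E21  (3 entries read)
#5 VA=0x482E04569 (r,kernel):
  [0] read 0x34 idx=18: raw=0x58007 flags P=1 W=1 U=1 S=0
  [1] read 0x58 idx=23: raw=0x5C007 flags P=1 W=1 U=1 S=0
  [2] read 0x5C idx=4: raw=0x5F007 flags P=1 W=1 U=1 S=0
  → PA=0x5F569  (3 entries read)
#6 VA=0xC1811D2A (w,user):
  [0] read 0x34 idx=3: raw=0x63007 flags P=1 W=1 U=1 S=0
  [1] read 0x63 idx=12: raw=0x64007 flags P=1 W=1 U=1 S=0
  [2] read 0x64 idx=17: raw=0x66007 flags P=1 W=1 U=1 S=0
  → PA=0x66D2A  (3 entries read)

Entries read for #2: 0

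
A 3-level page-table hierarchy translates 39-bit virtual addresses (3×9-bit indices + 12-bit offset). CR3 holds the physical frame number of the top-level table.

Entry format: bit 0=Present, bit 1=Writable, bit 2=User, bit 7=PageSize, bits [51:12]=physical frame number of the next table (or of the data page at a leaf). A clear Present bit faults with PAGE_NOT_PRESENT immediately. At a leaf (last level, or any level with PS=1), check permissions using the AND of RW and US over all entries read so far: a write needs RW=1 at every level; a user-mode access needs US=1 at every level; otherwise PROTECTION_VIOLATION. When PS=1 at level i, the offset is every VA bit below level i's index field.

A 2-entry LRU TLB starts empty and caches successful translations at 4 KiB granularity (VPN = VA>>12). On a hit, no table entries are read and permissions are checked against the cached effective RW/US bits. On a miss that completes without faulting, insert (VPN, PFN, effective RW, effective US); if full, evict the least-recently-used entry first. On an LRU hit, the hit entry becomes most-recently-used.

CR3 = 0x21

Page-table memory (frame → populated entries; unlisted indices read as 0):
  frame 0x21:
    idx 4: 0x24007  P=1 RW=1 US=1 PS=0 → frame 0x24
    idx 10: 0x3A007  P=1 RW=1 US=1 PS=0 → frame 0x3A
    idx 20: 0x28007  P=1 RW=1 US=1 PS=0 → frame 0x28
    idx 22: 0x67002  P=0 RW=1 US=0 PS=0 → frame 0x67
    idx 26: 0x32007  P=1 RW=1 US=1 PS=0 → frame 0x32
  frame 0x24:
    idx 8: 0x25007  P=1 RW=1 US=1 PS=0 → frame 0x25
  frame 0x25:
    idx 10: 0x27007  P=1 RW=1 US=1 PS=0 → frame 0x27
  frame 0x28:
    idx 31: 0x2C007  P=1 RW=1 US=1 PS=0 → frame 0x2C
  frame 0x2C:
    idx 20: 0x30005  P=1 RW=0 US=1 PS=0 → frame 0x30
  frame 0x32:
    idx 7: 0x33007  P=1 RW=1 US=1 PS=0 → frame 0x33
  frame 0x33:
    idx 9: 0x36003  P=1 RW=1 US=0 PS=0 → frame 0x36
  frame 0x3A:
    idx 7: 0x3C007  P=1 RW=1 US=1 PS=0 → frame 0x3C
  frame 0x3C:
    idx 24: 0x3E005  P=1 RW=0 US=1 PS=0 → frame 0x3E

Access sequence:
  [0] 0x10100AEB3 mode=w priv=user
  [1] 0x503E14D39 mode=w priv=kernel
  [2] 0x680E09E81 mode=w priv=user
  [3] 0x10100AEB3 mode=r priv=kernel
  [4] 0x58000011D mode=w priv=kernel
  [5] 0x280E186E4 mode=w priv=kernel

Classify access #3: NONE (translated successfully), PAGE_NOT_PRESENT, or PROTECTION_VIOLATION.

Per-access translation:
#0 VA=0x10100AEB3 (w,user):
  [0] read 0x21 idx=4: raw=0x24007 flags P=1 W=1 U=1 S=0
  [1] read 0x24 idx=8: raw=0x25007 flags P=1 W=1 U=1 S=0
  [2] read 0x25 idx=10: raw=0x27007 flags P=1 W=1 U=1 S=0
  ✓ 0x27EB3  — 3 lookups
#1 VA=0x503E14D39 (w,kernel):
  [0] read 0x21 idx=20: raw=0x28007 flags P=1 W=1 U=1 S=0
  [1] read 0x28 idx=31: raw=0x2C007 flags P=1 W=1 U=1 S=0
  [2] read 0x2C idx=20: raw=0x30005 flags P=1 W=0 U=1 S=0
  ⇒ fault: PROTECTION_VIOLATION  — 3 lookups
#2 VA=0x680E09E81 (w,user):
  [0] read 0x21 idx=26: raw=0x32007 flags P=1 W=1 U=1 S=0
  [1] read 0x32 idx=7: raw=0x33007 flags P=1 W=1 U=1 S=0
  [2] read 0x33 idx=9: raw=0x36003 flags P=1 W=1 U=0 S=0
  ⇒ fault: PROTECTION_VIOLATION  — 3 lookups
#3 VA=0x10100AEB3 (r,kernel):
  TLB hit vpn=0x10100A → PA=0x27EB3
#4 VA=0x58000011D (w,kernel):
  [0] read 0x21 idx=22: raw=0x67002 flags P=0 W=1 U=0 S=0
  ⇒ fault: PAGE_NOT_PRESENT  — 1 lookups
#5 VA=0x280E186E4 (w,kernel):
  [0] read 0x21 idx=10: raw=0x3A007 flags P=1 W=1 U=1 S=0
  [1] read 0x3A idx=7: raw=0x3C007 flags P=1 W=1 U=1 S=0
  [2] read 0x3C idx=24: raw=0x3E005 flags P=1 W=0 U=1 S=0
  ⇒ fault: PROTECTION_VIOLATION  — 3 lookups

Access #3 fault: NONE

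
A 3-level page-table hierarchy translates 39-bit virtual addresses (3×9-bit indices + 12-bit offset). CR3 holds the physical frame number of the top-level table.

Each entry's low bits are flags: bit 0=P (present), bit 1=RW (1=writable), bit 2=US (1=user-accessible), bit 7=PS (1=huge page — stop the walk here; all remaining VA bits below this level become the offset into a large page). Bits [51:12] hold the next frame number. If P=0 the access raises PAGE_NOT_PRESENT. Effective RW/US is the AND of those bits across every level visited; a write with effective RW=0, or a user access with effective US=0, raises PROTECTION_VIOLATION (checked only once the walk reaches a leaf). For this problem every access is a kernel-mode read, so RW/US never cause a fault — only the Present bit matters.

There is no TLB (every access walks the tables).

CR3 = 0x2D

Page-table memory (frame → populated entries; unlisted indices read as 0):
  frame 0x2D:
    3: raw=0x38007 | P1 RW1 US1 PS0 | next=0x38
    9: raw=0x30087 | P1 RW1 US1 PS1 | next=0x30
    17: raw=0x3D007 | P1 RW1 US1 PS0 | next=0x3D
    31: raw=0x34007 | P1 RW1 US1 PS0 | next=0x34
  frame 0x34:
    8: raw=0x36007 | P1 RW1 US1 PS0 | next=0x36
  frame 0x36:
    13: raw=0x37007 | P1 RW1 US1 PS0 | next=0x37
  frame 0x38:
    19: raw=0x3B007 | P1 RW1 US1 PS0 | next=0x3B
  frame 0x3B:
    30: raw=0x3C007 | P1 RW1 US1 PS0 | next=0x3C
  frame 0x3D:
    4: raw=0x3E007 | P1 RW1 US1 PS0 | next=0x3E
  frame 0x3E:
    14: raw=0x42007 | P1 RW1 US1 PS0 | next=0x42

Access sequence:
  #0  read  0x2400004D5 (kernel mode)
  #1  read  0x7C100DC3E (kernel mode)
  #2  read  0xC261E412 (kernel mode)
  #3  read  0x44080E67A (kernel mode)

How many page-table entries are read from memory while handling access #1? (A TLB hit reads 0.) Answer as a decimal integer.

Walk each access:
#0 VA=0x2400004D5 (r,kernel):
  lvl0: tbl 0x2D, slot 9 ⇒ 0x30087 (P1/RW1/US1/PS1)
  → PA=0x304D5 (huge @L0)  (1 entries read)
#1 VA=0x7C100DC3E (r,kernel):
  lvl0: tbl 0x2D, slot 31 ⇒ 0x34007 (P1/RW1/US1/PS0)
  lvl1: tbl 0x34, slot 8 ⇒ 0x36007 (P1/RW1/US1/PS0)
  lvl2: tbl 0x36, slot 13 ⇒ 0x37007 (P1/RW1/US1/PS0)
  → PA=0x37C3E  (3 entries read)
#2 VA=0xC261E412 (r,kernel):
  lvl0: tbl 0x2D, slot 3 ⇒ 0x38007 (P1/RW1/US1/PS0)
  lvl1: tbl 0x38, slot 19 ⇒ 0x3B007 (P1/RW1/US1/PS0)
  lvl2: tbl 0x3B, slot 30 ⇒ 0x3C007 (P1/RW1/US1/PS0)
  → PA=0x3C412  (3 entries read)
#3 VA=0x44080E67A (r,kernel):
  lvl0: tbl 0x2D, slot 17 ⇒ 0x3D007 (P1/RW1/US1/PS0)
  lvl1: tbl 0x3D, slot 4 ⇒ 0x3E007 (P1/RW1/US1/PS0)
  lvl2: tbl 0x3E, slot 14 ⇒ 0x42007 (P1/RW1/US1/PS0)
  → PA=0x4267A  (3 entries read)

Entries read for #1: 3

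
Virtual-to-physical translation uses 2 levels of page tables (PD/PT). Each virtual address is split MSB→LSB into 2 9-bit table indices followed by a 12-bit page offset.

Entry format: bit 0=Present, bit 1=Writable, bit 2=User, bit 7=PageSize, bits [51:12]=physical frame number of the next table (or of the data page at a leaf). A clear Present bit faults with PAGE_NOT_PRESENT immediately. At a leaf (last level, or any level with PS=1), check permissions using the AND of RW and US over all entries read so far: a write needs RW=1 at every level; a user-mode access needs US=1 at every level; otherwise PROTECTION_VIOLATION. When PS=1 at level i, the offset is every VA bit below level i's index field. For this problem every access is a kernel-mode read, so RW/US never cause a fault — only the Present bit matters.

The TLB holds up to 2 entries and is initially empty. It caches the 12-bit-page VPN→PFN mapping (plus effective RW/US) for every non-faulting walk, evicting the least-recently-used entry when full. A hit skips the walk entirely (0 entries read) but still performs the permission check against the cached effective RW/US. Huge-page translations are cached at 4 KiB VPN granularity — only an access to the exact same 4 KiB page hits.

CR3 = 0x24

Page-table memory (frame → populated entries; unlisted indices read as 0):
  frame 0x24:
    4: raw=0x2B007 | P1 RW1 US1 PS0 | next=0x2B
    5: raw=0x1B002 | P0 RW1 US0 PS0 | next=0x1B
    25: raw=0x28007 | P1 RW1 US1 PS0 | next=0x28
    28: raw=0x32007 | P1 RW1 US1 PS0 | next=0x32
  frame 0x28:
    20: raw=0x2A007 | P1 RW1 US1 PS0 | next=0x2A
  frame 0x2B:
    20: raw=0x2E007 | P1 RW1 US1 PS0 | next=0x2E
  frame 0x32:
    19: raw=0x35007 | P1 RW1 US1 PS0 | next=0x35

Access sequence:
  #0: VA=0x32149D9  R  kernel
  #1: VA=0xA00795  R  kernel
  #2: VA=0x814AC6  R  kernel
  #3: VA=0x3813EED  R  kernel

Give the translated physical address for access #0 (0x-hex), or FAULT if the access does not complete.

Walk each access:
#0 VA=0x32149D9 (r,kernel):
  L0 @0x24[25] → 0x28007  P=1,RW=1,US=1,PS=0
  L1 @0x28[20] → 0x2A007  P=1,RW=1,US=1,PS=0
  ✓ 0x2A9D9  — 2 lookups
#1 VA=0xA00795 (r,kernel):
  L0 @0x24[5] → 0x1B002  P=0,RW=1,US=0,PS=0
  ⇒ fault: PAGE_NOT_PRESENT  — 1 lookups
#2 VA=0x814AC6 (r,kernel):
  L0 @0x24[4] → 0x2B007  P=1,RW=1,US=1,PS=0
  L1 @0x2B[20] → 0x2E007  P=1,RW=1,US=1,PS=0
  ✓ 0x2EAC6  — 2 lookups
#3 VA=0x3813EED (r,kernel):
  L0 @0x24[28] → 0x32007  P=1,RW=1,US=1,PS=0
  L1 @0x32[19] → 0x35007  P=1,RW=1,US=1,PS=0
  ✓ 0x35EED  — 2 lookups

Access #0 PA: 0x2A9D9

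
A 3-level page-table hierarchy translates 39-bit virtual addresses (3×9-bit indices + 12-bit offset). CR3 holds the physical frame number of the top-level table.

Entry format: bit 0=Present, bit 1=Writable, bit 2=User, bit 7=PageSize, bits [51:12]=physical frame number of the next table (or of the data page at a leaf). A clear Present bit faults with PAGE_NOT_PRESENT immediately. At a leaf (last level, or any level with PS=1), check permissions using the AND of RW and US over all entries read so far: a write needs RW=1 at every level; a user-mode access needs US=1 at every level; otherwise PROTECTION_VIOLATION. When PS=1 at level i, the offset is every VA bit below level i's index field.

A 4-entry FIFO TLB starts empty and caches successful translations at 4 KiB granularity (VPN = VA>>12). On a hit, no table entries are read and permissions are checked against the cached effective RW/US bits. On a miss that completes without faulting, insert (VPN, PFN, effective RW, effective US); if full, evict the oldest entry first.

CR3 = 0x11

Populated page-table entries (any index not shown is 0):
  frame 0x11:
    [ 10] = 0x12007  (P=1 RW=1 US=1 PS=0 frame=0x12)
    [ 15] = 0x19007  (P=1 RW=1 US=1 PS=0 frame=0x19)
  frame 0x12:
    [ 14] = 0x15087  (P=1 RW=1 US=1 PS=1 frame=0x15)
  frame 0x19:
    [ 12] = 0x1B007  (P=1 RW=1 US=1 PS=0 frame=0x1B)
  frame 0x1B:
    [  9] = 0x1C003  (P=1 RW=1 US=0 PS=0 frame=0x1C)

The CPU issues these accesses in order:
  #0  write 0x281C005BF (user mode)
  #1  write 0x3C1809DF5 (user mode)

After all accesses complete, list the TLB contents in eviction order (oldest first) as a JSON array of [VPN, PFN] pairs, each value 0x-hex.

Walk each access:
#0 VA=0x281C005BF (w,user):
  lvl0: tbl 0x11, slot 10 ⇒ 0x12007 (P1/RW1/US1/PS0)
  lvl1: tbl 0x12, slot 14 ⇒ 0x15087 (P1/RW1/US1/PS1)
  → PA=0x155BF (huge @L1)  (2 entries read)
#1 VA=0x3C1809DF5 (w,user):
  lvl0: tbl 0x11, slot 15 ⇒ 0x19007 (P1/RW1/US1/PS0)
  lvl1: tbl 0x19, slot 12 ⇒ 0x1B007 (P1/RW1/US1/PS0)
  lvl2: tbl 0x1B, slot 9 ⇒ 0x1C003 (P1/RW1/US0/PS0)
  ✗ PROTECTION_VIOLATION  [3 reads]

TLB: [["0x281C00", "0x15"]]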